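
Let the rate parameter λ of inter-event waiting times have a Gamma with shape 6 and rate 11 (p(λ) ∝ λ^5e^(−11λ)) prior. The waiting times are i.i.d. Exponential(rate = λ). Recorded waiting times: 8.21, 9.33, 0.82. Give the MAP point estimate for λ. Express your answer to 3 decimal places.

λ̂_MAP = 0.272

The Exponential(rate=λ) likelihood is ∝ λ^n e^(−λΣtᵢ). Here n = 3 and Σtᵢ = 8.21 + 9.33 + 0.82 = 18.36.
Posterior ∝ λ^5e^(−11λ) · λ^3e^(−18.36λ) = λ^8e^(−29.36λ), i.e. Gamma(9, 29.36).
Mode = (a−1)/b = 8/29.36 ≈ 0.272.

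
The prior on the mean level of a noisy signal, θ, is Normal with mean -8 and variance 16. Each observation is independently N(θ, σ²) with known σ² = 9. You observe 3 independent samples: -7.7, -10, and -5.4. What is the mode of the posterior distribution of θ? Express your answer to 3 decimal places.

n = 3; x̄ = ((-7.7) + (-10) + (-5.4))/3 = -23.1/3 = -7.7.
For a Normal prior and Normal likelihood with known variance, the posterior is Normal; its mode equals its mean, the precision-weighted average.
Prior precision 1/σ₀² = 1/16 = 0.0625; data precision n/σ² = 3/9 = 1/3.
θ̂ = (0.0625·(-8) + (1/3)·(-7.7)) / (0.0625 + 1/3) = (-46/15)/(19/48) = -736/95 ≈ -7.747.

θ̂_MAP = -7.747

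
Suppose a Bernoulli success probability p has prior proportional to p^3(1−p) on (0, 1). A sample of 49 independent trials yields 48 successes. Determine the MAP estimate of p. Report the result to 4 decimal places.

The prior density ∝ p^3(1−p)^1 is the kernel of Beta(4, 2).
Data: 48 successes in 49 trials. The binomial likelihood contributes p^48(1−p)^1, so the posterior is Beta(4+48, 2+1) = Beta(52, 3).
For Beta(a, b) with a, b > 1 the mode is (a−1)/(a+b−2) = 51/53 ≈ 0.9623.

p̂_MAP = 0.9623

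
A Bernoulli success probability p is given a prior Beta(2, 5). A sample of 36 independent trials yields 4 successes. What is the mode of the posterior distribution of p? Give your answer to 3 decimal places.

p̂_MAP = 0.122

Prior: Beta(2, 5).
Data: 4 successes in 36 trials. The binomial likelihood contributes p^4(1−p)^32, so the posterior is Beta(2+4, 5+32) = Beta(6, 37).
For Beta(a, b) with a, b > 1 the mode is (a−1)/(a+b−2) = 5/41 ≈ 0.122.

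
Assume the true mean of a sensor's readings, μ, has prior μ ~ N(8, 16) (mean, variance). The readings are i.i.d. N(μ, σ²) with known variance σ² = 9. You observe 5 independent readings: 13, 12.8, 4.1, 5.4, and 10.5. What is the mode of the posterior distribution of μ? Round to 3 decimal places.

μ̂_MAP = 9.043

n = 5; x̄ = (13 + 12.8 + 4.1 + 5.4 + 10.5)/5 = 45.8/5 = 9.16.
For a Normal prior and Normal likelihood with known variance, the posterior is Normal; its mode equals its mean, the precision-weighted average.
Prior precision 1/σ₀² = 1/16 = 0.0625; data precision n/σ² = 5/9.
μ̂ = (0.0625·8 + (5/9)·9.16) / (0.0625 + 5/9) = (503/90)/(89/144) = 4024/445 ≈ 9.043.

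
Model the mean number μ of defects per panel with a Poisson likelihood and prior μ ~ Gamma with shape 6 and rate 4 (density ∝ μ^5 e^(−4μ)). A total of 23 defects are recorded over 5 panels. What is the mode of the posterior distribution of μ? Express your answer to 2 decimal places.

μ̂_MAP = 3.11

Σxᵢ = 23, n = 5.
Posterior ∝ μ^5e^(−4μ) · μ^23e^(−5μ) = μ^28e^(−9μ), i.e. Gamma(shape=29, rate=9).
The mode of a Gamma(a, b) with a ≥ 1 (shape–rate) is (a−1)/b = 28/9 ≈ 3.11.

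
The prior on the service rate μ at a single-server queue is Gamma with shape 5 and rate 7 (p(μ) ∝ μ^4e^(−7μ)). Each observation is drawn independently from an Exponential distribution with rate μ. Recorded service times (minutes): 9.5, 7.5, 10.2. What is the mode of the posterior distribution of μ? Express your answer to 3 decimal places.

μ̂_MAP = 0.205

The Exponential(rate=μ) likelihood is ∝ μ^n e^(−μΣtᵢ). Here n = 3 and Σtᵢ = 9.5 + 7.5 + 10.2 = 27.2.
Posterior ∝ μ^4e^(−7μ) · μ^3e^(−27.2μ) = μ^7e^(−34.2μ), i.e. Gamma(8, 34.2).
Mode = (a−1)/b = 7/34.2 ≈ 0.205.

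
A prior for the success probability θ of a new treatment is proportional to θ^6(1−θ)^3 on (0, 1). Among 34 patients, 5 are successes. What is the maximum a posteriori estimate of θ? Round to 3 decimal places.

θ̂_MAP = 0.256

The prior density ∝ θ^6(1−θ)^3 is the kernel of Beta(7, 4).
Data: 5 successes in 34 trials. The binomial likelihood contributes θ^5(1−θ)^29, so the posterior is Beta(7+5, 4+29) = Beta(12, 33).
For Beta(a, b) with a, b > 1 the mode is (a−1)/(a+b−2) = 11/43 ≈ 0.256.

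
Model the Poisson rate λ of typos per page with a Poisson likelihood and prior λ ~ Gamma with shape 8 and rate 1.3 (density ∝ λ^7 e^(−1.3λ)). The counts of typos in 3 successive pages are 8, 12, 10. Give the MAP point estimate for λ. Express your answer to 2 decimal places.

Σxᵢ = 8+12+10 = 30, with n = 3.
Posterior ∝ λ^7e^(−1.3λ) · λ^30e^(−3λ) = λ^37e^(−4.3λ), i.e. Gamma(shape=38, rate=4.3).
The mode of a Gamma(a, b) with a ≥ 1 (shape–rate) is (a−1)/b = 37/4.3 ≈ 8.60.

λ̂_MAP = 8.60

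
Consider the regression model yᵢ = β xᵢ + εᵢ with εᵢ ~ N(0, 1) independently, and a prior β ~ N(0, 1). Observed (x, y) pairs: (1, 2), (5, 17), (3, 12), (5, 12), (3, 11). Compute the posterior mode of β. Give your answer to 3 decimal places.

β̂_MAP = 3.086

log p(β | y) = −Σ(yᵢ − βxᵢ)²/(2·1) − β²/(2·1) + const.
Setting the derivative to zero: Σxᵢ(yᵢ − βxᵢ)/1 − β/1 = 0, so β = Σxᵢyᵢ / (Σxᵢ² + σ²/τ²).
Σxᵢyᵢ = 1·2 + 5·17 + 3·12 + 5·12 + 3·11 = 216; Σxᵢ² = 69; σ²/τ² = 1.
β̂_MAP = 216 / (69 + 1) = 216/70 ≈ 3.086.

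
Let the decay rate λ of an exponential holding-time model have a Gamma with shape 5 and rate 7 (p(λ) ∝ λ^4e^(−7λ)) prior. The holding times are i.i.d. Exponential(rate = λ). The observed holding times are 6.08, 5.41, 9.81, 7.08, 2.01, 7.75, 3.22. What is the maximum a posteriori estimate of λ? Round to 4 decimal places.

λ̂_MAP = 0.2275

The Exponential(rate=λ) likelihood is ∝ λ^n e^(−λΣtᵢ). Here n = 7 and Σtᵢ = 6.08 + 5.41 + 9.81 + 7.08 + 2.01 + 7.75 + 3.22 = 41.36.
Posterior ∝ λ^4e^(−7λ) · λ^7e^(−41.36λ) = λ^11e^(−48.36λ), i.e. Gamma(12, 48.36).
Mode = (a−1)/b = 11/48.36 ≈ 0.2275.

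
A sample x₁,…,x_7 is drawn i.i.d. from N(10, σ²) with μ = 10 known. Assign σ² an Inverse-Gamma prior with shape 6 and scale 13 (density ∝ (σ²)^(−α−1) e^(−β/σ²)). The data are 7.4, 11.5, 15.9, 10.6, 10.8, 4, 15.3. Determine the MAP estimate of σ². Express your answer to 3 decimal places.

σ̂²_MAP = 6.424

Sum of squared deviations about the known mean: SS = (7.4−10)² + (11.5−10)² + (15.9−10)² + (10.6−10)² + (10.8−10)² + (4−10)² + (15.3−10)² = 108.91.
The Normal likelihood contributes (σ²)^(−n/2) exp(−SS/(2σ²)), so the posterior is Inverse-Gamma(α + n/2, β + SS/2) = Inverse-Gamma(9.5, 67.455).
The mode of Inverse-Gamma(a, b) is b/(a+1) = 67.455/10.5 ≈ 6.424.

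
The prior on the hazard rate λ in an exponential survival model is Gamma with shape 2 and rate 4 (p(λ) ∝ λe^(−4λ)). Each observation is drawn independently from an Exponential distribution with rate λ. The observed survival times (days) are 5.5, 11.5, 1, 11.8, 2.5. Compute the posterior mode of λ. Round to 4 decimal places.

λ̂_MAP = 0.1653

The Exponential(rate=λ) likelihood is ∝ λ^n e^(−λΣtᵢ). Here n = 5 and Σtᵢ = 5.5 + 11.5 + 1 + 11.8 + 2.5 = 32.3.
Posterior ∝ λe^(−4λ) · λ^5e^(−32.3λ) = λ^6e^(−36.3λ), i.e. Gamma(7, 36.3).
Mode = (a−1)/b = 6/36.3 ≈ 0.1653.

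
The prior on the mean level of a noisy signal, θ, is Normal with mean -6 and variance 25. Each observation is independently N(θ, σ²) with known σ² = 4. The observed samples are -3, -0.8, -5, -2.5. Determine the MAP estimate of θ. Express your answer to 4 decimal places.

n = 4; x̄ = ((-3) + (-0.8) + (-5) + (-2.5))/4 = -11.3/4 = -2.825.
For a Normal prior and Normal likelihood with known variance, the posterior is Normal; its mode equals its mean, the precision-weighted average.
Prior precision 1/σ₀² = 1/25 = 0.04; data precision n/σ² = 4/4 = 1.
θ̂ = (0.04·(-6) + 1·(-2.825)) / (0.04 + 1) = (-3.065)/1.04 = -613/208 ≈ -2.9471.

θ̂_MAP = -2.9471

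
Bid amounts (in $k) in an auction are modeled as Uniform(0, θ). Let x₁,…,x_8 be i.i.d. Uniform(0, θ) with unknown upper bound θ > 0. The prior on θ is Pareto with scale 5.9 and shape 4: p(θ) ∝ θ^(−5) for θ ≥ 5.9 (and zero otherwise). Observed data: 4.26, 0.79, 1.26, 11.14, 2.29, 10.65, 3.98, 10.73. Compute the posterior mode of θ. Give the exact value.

The Uniform(0, θ) likelihood is θ^(−n) for θ ≥ max(xᵢ), zero otherwise. Here max(xᵢ) = 11.14.
Posterior ∝ θ^(−5) · θ^(−8) = θ^(−13) on θ ≥ max(5.9, 11.14) = 11.14.
This density is strictly decreasing in θ, so the posterior mode lies at the lower boundary of the support.

θ̂_MAP = 11.14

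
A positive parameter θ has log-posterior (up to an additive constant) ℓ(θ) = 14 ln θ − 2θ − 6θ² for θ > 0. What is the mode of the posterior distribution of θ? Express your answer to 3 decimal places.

ℓ'(θ) = 14/θ − 2 − 12θ. Setting this to zero and multiplying by θ: 12θ² + 2θ − 14 = 0.
θ = (−2 + √(2² + 4·12·14)) / (2·12) = (−2 + √676) / 24 = (−2 + 26)/24 = 1.
ℓ''(θ) = −14/θ² − 12 < 0, confirming a maximum.

θ̂_MAP = 1.000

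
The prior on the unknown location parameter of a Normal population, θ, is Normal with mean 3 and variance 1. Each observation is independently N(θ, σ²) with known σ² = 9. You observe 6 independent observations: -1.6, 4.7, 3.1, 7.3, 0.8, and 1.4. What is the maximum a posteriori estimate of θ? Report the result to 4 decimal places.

n = 6; x̄ = ((-1.6) + 4.7 + 3.1 + 7.3 + 0.8 + 1.4)/6 = 15.7/6 = 157/60 ≈ 2.6167.
For a Normal prior and Normal likelihood with known variance, the posterior is Normal; its mode equals its mean, the precision-weighted average.
Prior precision 1/σ₀² = 1/1 = 1; data precision n/σ² = 6/9 = 2/3.
θ̂ = (1·3 + (2/3)·(157/60)) / (1 + 2/3) = (427/90)/(5/3) = 427/150 ≈ 2.8467.

θ̂_MAP = 2.8467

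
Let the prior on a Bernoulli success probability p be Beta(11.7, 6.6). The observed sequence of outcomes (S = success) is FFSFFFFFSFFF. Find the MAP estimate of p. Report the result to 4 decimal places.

Prior: Beta(11.7, 6.6).
Data: 2 successes in 12 trials (from the sequence). The binomial likelihood contributes p^2(1−p)^10, so the posterior is Beta(11.7+2, 6.6+10) = Beta(13.7, 16.6).
For Beta(a, b) with a, b > 1 the mode is (a−1)/(a+b−2) = 12.7/28.3 ≈ 0.4488.

p̂_MAP = 0.4488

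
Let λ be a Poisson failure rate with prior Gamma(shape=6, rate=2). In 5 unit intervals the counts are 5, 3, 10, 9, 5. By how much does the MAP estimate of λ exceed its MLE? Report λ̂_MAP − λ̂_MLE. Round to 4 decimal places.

MAP − MLE = -1.1143

Σxᵢ = 32. Posterior is Gamma(38, 7); MAP = (38−1)/7 = 37/7 ≈ 5.28571.
MLE = x̄ = 32/5 ≈ 6.40000.
Difference = 37/7 − 32/5 = -39/35 ≈ -1.1143.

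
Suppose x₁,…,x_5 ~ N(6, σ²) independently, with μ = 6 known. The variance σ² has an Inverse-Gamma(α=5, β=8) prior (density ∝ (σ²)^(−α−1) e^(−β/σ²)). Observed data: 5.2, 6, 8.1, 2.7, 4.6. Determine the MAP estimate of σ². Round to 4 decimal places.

σ̂²_MAP = 1.9941

Sum of squared deviations about the known mean: SS = (5.2−6)² + (6−6)² + (8.1−6)² + (2.7−6)² + (4.6−6)² = 17.9.
The Normal likelihood contributes (σ²)^(−n/2) exp(−SS/(2σ²)), so the posterior is Inverse-Gamma(α + n/2, β + SS/2) = Inverse-Gamma(7.5, 16.95).
The mode of Inverse-Gamma(a, b) is b/(a+1) = 16.95/8.5 ≈ 1.9941.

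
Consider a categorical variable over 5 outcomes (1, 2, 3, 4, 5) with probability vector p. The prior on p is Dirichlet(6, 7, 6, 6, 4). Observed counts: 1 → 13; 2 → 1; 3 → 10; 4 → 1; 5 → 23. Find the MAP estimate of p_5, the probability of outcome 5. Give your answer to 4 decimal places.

MAP estimate: 0.3611

The posterior is Dirichlet(αᵢ + nᵢ) = Dirichlet(19, 8, 16, 7, 27).
For a Dirichlet(a₁,…,a_K) with all aᵢ > 1, the mode has j-th component (aⱼ − 1)/(Σaᵢ − K).
Here Σaᵢ = 77 and K = 5, so p_5 = (27 − 1)/(77 − 5) = 26/72 ≈ 0.3611.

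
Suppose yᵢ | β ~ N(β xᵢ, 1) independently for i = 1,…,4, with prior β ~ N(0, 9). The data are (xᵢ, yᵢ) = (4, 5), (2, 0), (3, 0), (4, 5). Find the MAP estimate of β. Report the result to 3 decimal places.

log p(β | y) = −Σ(yᵢ − βxᵢ)²/(2·1) − β²/(2·9) + const.
Setting the derivative to zero: Σxᵢ(yᵢ − βxᵢ)/1 − β/9 = 0, so β = Σxᵢyᵢ / (Σxᵢ² + σ²/τ²).
Σxᵢyᵢ = 4·5 + 2·0 + 3·0 + 4·5 = 40; Σxᵢ² = 45; σ²/τ² = 1/9.
β̂_MAP = 40 / (45 + 1/9) = 40/(406/9) = 180/203 ≈ 0.887.

β̂_MAP = 0.887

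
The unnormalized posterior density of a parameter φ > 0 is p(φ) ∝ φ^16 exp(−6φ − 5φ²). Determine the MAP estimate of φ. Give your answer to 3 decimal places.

φ̂_MAP = 1.000

ℓ'(φ) = 16/φ − 6 − 10φ. Setting this to zero and multiplying by φ: 10φ² + 6φ − 16 = 0.
φ = (−6 + √(6² + 4·10·16)) / (2·10) = (−6 + √676) / 20 = (−6 + 26)/20 = 1.
ℓ''(φ) = −16/φ² − 10 < 0, confirming a maximum.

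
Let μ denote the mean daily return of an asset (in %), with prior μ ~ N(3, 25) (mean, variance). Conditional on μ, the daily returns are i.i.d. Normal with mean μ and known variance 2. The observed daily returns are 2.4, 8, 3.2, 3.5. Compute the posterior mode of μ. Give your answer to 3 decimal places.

n = 4; x̄ = (2.4 + 8 + 3.2 + 3.5)/4 = 17.1/4 = 4.275.
For a Normal prior and Normal likelihood with known variance, the posterior is Normal; its mode equals its mean, the precision-weighted average.
Prior precision 1/σ₀² = 1/25 = 0.04; data precision n/σ² = 4/2 = 2.
μ̂ = (0.04·3 + 2·4.275) / (0.04 + 2) = 8.67/2.04 = 4.250.

μ̂_MAP = 4.250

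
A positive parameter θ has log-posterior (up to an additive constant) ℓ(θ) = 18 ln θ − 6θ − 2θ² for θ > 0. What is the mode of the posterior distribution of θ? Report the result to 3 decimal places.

θ̂_MAP = 1.500

ℓ'(θ) = 18/θ − 6 − 4θ. Setting this to zero and multiplying by θ: 4θ² + 6θ − 18 = 0.
θ = (−6 + √(6² + 4·4·18)) / (2·4) = (−6 + √324) / 8 = (−6 + 18)/8 = 3/2.
ℓ''(θ) = −18/θ² − 4 < 0, confirming a maximum.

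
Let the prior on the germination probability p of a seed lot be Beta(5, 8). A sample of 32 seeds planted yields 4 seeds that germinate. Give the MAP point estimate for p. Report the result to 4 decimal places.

p̂_MAP = 0.1860

Prior: Beta(5, 8).
Data: 4 successes in 32 trials. The binomial likelihood contributes p^4(1−p)^28, so the posterior is Beta(5+4, 8+28) = Beta(9, 36).
For Beta(a, b) with a, b > 1 the mode is (a−1)/(a+b−2) = 8/43 ≈ 0.1860.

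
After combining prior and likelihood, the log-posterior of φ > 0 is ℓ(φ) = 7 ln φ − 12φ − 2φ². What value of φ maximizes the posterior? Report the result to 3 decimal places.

φ̂_MAP = 0.500

ℓ'(φ) = 7/φ − 12 − 4φ. Setting this to zero and multiplying by φ: 4φ² + 12φ − 7 = 0.
φ = (−12 + √(12² + 4·4·7)) / (2·4) = (−12 + √256) / 8 = (−12 + 16)/8 = 1/2.
ℓ''(φ) = −7/φ² − 4 < 0, confirming a maximum.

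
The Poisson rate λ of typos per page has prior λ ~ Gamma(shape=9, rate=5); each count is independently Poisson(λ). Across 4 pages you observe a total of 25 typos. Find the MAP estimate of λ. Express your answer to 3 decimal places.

Σxᵢ = 25, n = 4.
Posterior ∝ λ^8e^(−5λ) · λ^25e^(−4λ) = λ^33e^(−9λ), i.e. Gamma(shape=34, rate=9).
The mode of a Gamma(a, b) with a ≥ 1 (shape–rate) is (a−1)/b = 33/9 ≈ 3.667.

λ̂_MAP = 3.667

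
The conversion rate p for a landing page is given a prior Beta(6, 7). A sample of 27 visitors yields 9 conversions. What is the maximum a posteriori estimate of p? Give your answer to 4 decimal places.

p̂_MAP = 0.3684

Prior: Beta(6, 7).
Data: 9 successes in 27 trials. The binomial likelihood contributes p^9(1−p)^18, so the posterior is Beta(6+9, 7+18) = Beta(15, 25).
For Beta(a, b) with a, b > 1 the mode is (a−1)/(a+b−2) = 14/38 ≈ 0.3684.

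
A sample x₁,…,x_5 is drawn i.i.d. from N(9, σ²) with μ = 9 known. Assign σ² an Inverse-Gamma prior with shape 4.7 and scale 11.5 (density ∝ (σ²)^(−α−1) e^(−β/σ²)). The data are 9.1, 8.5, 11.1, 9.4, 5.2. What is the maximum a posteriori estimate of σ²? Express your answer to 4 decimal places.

Sum of squared deviations about the known mean: SS = (9.1−9)² + (8.5−9)² + (11.1−9)² + (9.4−9)² + (5.2−9)² = 19.27.
The Normal likelihood contributes (σ²)^(−n/2) exp(−SS/(2σ²)), so the posterior is Inverse-Gamma(α + n/2, β + SS/2) = Inverse-Gamma(7.2, 21.135).
The mode of Inverse-Gamma(a, b) is b/(a+1) = 21.135/8.2 ≈ 2.5774.

σ̂²_MAP = 2.5774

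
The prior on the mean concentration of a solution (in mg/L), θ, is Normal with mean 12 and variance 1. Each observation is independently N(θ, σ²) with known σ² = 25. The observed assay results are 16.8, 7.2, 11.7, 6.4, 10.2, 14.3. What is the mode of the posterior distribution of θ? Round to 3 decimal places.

θ̂_MAP = 11.826

n = 6; x̄ = (16.8 + 7.2 + 11.7 + 6.4 + 10.2 + 14.3)/6 = 66.6/6 = 11.1.
For a Normal prior and Normal likelihood with known variance, the posterior is Normal; its mode equals its mean, the precision-weighted average.
Prior precision 1/σ₀² = 1/1 = 1; data precision n/σ² = 6/25 = 0.24.
θ̂ = (1·12 + 0.24·11.1) / (1 + 0.24) = 14.664/1.24 = 1833/155 ≈ 11.826.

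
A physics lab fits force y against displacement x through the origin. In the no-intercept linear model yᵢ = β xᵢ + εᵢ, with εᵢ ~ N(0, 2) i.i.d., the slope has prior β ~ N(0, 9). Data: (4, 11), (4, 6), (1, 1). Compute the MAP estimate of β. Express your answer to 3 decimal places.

β̂_MAP = 2.077

log p(β | y) = −Σ(yᵢ − βxᵢ)²/(2·2) − β²/(2·9) + const.
Setting the derivative to zero: Σxᵢ(yᵢ − βxᵢ)/2 − β/9 = 0, so β = Σxᵢyᵢ / (Σxᵢ² + σ²/τ²).
Σxᵢyᵢ = 4·11 + 4·6 + 1·1 = 69; Σxᵢ² = 33; σ²/τ² = 2/9.
β̂_MAP = 69 / (33 + 2/9) = 69/(299/9) = 27/13 ≈ 2.077.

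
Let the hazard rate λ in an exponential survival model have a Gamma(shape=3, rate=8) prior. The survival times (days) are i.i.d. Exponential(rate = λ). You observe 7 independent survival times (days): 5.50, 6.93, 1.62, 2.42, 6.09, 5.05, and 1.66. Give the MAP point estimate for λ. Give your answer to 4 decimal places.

The Exponential(rate=λ) likelihood is ∝ λ^n e^(−λΣtᵢ). Here n = 7 and Σtᵢ = 5.50 + 6.93 + 1.62 + 2.42 + 6.09 + 5.05 + 1.66 = 29.27.
Posterior ∝ λ^2e^(−8λ) · λ^7e^(−29.27λ) = λ^9e^(−37.27λ), i.e. Gamma(10, 37.27).
Mode = (a−1)/b = 9/37.27 ≈ 0.2415.

λ̂_MAP = 0.2415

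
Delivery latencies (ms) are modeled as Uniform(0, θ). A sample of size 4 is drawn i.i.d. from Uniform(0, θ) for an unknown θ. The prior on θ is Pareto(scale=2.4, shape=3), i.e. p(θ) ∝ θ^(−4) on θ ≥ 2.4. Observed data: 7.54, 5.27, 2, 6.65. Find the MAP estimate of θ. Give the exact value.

θ̂_MAP = 7.54

The Uniform(0, θ) likelihood is θ^(−n) for θ ≥ max(xᵢ), zero otherwise. Here max(xᵢ) = 7.54.
Posterior ∝ θ^(−4) · θ^(−4) = θ^(−8) on θ ≥ max(2.4, 7.54) = 7.54.
This density is strictly decreasing in θ, so the posterior mode lies at the lower boundary of the support.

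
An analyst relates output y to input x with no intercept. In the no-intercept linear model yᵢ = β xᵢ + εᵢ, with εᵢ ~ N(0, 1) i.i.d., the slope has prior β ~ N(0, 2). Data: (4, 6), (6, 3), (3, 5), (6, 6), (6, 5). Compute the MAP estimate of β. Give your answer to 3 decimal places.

β̂_MAP = 0.921

log p(β | y) = −Σ(yᵢ − βxᵢ)²/(2·1) − β²/(2·2) + const.
Setting the derivative to zero: Σxᵢ(yᵢ − βxᵢ)/1 − β/2 = 0, so β = Σxᵢyᵢ / (Σxᵢ² + σ²/τ²).
Σxᵢyᵢ = 4·6 + 6·3 + 3·5 + 6·6 + 6·5 = 123; Σxᵢ² = 133; σ²/τ² = 0.5.
β̂_MAP = 123 / (133 + 0.5) = 123/133.5 ≈ 0.921.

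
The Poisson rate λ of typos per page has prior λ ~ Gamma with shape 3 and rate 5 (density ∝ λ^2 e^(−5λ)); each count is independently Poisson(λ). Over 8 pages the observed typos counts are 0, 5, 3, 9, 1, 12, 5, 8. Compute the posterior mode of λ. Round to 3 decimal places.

Σxᵢ = 0+5+3+9+1+12+5+8 = 43, with n = 8.
Posterior ∝ λ^2e^(−5λ) · λ^43e^(−8λ) = λ^45e^(−13λ), i.e. Gamma(shape=46, rate=13).
The mode of a Gamma(a, b) with a ≥ 1 (shape–rate) is (a−1)/b = 45/13 ≈ 3.462.

λ̂_MAP = 3.462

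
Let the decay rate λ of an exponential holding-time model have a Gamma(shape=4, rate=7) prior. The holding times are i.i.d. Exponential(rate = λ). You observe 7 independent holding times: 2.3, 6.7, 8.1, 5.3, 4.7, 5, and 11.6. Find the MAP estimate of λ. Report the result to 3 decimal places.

The Exponential(rate=λ) likelihood is ∝ λ^n e^(−λΣtᵢ). Here n = 7 and Σtᵢ = 2.3 + 6.7 + 8.1 + 5.3 + 4.7 + 5 + 11.6 = 43.7.
Posterior ∝ λ^3e^(−7λ) · λ^7e^(−43.7λ) = λ^10e^(−50.7λ), i.e. Gamma(11, 50.7).
Mode = (a−1)/b = 10/50.7 ≈ 0.197.

λ̂_MAP = 0.197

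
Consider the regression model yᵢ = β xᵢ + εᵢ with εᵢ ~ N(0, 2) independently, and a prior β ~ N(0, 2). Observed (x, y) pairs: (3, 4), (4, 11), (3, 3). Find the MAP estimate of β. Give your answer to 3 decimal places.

log p(β | y) = −Σ(yᵢ − βxᵢ)²/(2·2) − β²/(2·2) + const.
Setting the derivative to zero: Σxᵢ(yᵢ − βxᵢ)/2 − β/2 = 0, so β = Σxᵢyᵢ / (Σxᵢ² + σ²/τ²).
Σxᵢyᵢ = 3·4 + 4·11 + 3·3 = 65; Σxᵢ² = 34; σ²/τ² = 1.
β̂_MAP = 65 / (34 + 1) = 65/35 ≈ 1.857.

β̂_MAP = 1.857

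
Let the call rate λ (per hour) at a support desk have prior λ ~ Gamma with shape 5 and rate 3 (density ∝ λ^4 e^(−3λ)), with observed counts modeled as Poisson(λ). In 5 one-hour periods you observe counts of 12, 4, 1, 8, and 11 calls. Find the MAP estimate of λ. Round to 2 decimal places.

Σxᵢ = 12+4+1+8+11 = 36, with n = 5.
Posterior ∝ λ^4e^(−3λ) · λ^36e^(−5λ) = λ^40e^(−8λ), i.e. Gamma(shape=41, rate=8).
The mode of a Gamma(a, b) with a ≥ 1 (shape–rate) is (a−1)/b = 40/8 ≈ 5.00.

λ̂_MAP = 5.00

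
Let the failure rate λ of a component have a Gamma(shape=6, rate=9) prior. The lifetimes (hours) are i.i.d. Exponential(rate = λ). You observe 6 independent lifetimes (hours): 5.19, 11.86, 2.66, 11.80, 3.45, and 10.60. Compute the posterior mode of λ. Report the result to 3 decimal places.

λ̂_MAP = 0.202

The Exponential(rate=λ) likelihood is ∝ λ^n e^(−λΣtᵢ). Here n = 6 and Σtᵢ = 5.19 + 11.86 + 2.66 + 11.80 + 3.45 + 10.60 = 45.56.
Posterior ∝ λ^5e^(−9λ) · λ^6e^(−45.56λ) = λ^11e^(−54.56λ), i.e. Gamma(12, 54.56).
Mode = (a−1)/b = 11/54.56 ≈ 0.202.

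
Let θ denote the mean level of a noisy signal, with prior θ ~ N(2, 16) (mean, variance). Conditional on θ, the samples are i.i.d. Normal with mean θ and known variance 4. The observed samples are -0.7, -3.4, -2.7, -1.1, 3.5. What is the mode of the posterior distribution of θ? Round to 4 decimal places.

θ̂_MAP = -0.7429

n = 5; x̄ = ((-0.7) + (-3.4) + (-2.7) + (-1.1) + 3.5)/5 = -4.4/5 = -0.88.
For a Normal prior and Normal likelihood with known variance, the posterior is Normal; its mode equals its mean, the precision-weighted average.
Prior precision 1/σ₀² = 1/16 = 0.0625; data precision n/σ² = 5/4 = 1.25.
θ̂ = (0.0625·2 + 1.25·(-0.88)) / (0.0625 + 1.25) = (-0.975)/1.3125 = -26/35 ≈ -0.7429.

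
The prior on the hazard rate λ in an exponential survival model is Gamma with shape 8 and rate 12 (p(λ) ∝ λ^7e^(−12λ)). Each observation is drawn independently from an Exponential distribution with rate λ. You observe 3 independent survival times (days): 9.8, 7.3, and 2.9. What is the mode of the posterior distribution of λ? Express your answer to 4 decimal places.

The Exponential(rate=λ) likelihood is ∝ λ^n e^(−λΣtᵢ). Here n = 3 and Σtᵢ = 9.8 + 7.3 + 2.9 = 20.
Posterior ∝ λ^7e^(−12λ) · λ^3e^(−20λ) = λ^10e^(−32λ), i.e. Gamma(11, 32).
Mode = (a−1)/b = 10/32 ≈ 0.3125.

λ̂_MAP = 0.3125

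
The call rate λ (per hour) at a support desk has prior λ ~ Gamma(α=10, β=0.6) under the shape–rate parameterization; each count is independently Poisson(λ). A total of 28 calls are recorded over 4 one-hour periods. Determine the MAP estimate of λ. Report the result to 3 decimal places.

λ̂_MAP = 8.043

Σxᵢ = 28, n = 4.
Posterior ∝ λ^9e^(−0.6λ) · λ^28e^(−4λ) = λ^37e^(−4.6λ), i.e. Gamma(shape=38, rate=4.6).
The mode of a Gamma(a, b) with a ≥ 1 (shape–rate) is (a−1)/b = 37/4.6 ≈ 8.043.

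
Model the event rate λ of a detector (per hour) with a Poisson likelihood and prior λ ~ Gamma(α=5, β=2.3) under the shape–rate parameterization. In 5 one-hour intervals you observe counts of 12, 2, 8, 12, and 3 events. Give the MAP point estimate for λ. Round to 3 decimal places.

λ̂_MAP = 5.616

Σxᵢ = 12+2+8+12+3 = 37, with n = 5.
Posterior ∝ λ^4e^(−2.3λ) · λ^37e^(−5λ) = λ^41e^(−7.3λ), i.e. Gamma(shape=42, rate=7.3).
The mode of a Gamma(a, b) with a ≥ 1 (shape–rate) is (a−1)/b = 41/7.3 ≈ 5.616.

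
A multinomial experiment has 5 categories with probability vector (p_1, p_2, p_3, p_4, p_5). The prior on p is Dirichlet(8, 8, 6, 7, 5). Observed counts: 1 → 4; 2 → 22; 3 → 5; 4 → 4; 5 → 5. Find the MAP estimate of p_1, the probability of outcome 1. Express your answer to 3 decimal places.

The posterior is Dirichlet(αᵢ + nᵢ) = Dirichlet(12, 30, 11, 11, 10).
For a Dirichlet(a₁,…,a_K) with all aᵢ > 1, the mode has j-th component (aⱼ − 1)/(Σaᵢ − K).
Here Σaᵢ = 74 and K = 5, so p_1 = (12 − 1)/(74 − 5) = 11/69 ≈ 0.159.

MAP estimate: 0.159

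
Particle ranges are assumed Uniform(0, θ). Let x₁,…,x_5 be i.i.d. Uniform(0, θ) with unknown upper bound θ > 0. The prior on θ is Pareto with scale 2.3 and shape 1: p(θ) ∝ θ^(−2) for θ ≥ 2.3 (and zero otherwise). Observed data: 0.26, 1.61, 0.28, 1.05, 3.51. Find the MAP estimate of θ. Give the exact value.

θ̂_MAP = 3.51

The Uniform(0, θ) likelihood is θ^(−n) for θ ≥ max(xᵢ), zero otherwise. Here max(xᵢ) = 3.51.
Posterior ∝ θ^(−2) · θ^(−5) = θ^(−7) on θ ≥ max(2.3, 3.51) = 3.51.
This density is strictly decreasing in θ, so the posterior mode lies at the lower boundary of the support.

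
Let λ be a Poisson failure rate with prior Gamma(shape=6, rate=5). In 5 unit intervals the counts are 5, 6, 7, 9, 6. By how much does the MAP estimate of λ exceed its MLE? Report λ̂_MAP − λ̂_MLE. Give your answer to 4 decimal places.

MAP − MLE = -2.8000

Σxᵢ = 33. Posterior is Gamma(39, 10); MAP = (39−1)/10 = 38/10 ≈ 3.80000.
MLE = x̄ = 33/5 ≈ 6.60000.
Difference = 38/10 − 33/5 = -14/5 ≈ -2.8000.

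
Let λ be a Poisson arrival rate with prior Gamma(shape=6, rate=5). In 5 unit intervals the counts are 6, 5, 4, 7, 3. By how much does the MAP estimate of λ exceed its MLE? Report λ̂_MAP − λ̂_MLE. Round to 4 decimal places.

MAP − MLE = -2.0000

Σxᵢ = 25. Posterior is Gamma(31, 10); MAP = (31−1)/10 = 30/10 ≈ 3.00000.
MLE = x̄ = 25/5 ≈ 5.00000.
Difference = 30/10 − 25/5 = -2 ≈ -2.0000.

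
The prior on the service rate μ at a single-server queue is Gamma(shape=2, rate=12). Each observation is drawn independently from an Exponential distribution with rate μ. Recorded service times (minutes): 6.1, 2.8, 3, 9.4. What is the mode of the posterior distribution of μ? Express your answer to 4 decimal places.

The Exponential(rate=μ) likelihood is ∝ μ^n e^(−μΣtᵢ). Here n = 4 and Σtᵢ = 6.1 + 2.8 + 3 + 9.4 = 21.3.
Posterior ∝ μe^(−12μ) · μ^4e^(−21.3μ) = μ^5e^(−33.3μ), i.e. Gamma(6, 33.3).
Mode = (a−1)/b = 5/33.3 ≈ 0.1502.

μ̂_MAP = 0.1502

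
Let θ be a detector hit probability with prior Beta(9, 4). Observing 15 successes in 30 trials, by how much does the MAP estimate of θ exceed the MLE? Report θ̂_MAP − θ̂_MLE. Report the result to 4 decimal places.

Posterior is Beta(24, 19); MAP = (24−1)/(43−2) = 23/41 ≈ 0.56098.
MLE ignores the prior: θ̂_MLE = k/n = 15/30 ≈ 0.50000.
Difference = 23/41 − 15/30 = 5/82 ≈ 0.0610.

MAP − MLE = 0.0610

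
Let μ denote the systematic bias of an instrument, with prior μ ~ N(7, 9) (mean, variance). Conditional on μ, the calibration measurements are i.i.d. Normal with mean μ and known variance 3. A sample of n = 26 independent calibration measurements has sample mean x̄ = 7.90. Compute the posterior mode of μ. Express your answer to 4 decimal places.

n = 26, x̄ = 7.90.
For a Normal prior and Normal likelihood with known variance, the posterior is Normal; its mode equals its mean, the precision-weighted average.
Prior precision 1/σ₀² = 1/9; data precision n/σ² = 26/3.
μ̂ = ((1/9)·7 + (26/3)·7.9) / (1/9 + 26/3) = (3116/45)/(79/9) = 3116/395 ≈ 7.8886.

μ̂_MAP = 7.8886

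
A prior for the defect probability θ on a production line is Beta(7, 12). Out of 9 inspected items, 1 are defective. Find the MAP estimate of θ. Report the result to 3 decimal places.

θ̂_MAP = 0.269

Prior: Beta(7, 12).
Data: 1 success in 9 trials. The binomial likelihood contributes θ(1−θ)^8, so the posterior is Beta(7+1, 12+8) = Beta(8, 20).
For Beta(a, b) with a, b > 1 the mode is (a−1)/(a+b−2) = 7/26 ≈ 0.269.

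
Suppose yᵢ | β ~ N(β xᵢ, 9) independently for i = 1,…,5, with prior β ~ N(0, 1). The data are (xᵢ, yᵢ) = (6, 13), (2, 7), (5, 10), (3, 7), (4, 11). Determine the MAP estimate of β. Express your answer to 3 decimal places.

β̂_MAP = 2.091

log p(β | y) = −Σ(yᵢ − βxᵢ)²/(2·9) − β²/(2·1) + const.
Setting the derivative to zero: Σxᵢ(yᵢ − βxᵢ)/9 − β/1 = 0, so β = Σxᵢyᵢ / (Σxᵢ² + σ²/τ²).
Σxᵢyᵢ = 6·13 + 2·7 + 5·10 + 3·7 + 4·11 = 207; Σxᵢ² = 90; σ²/τ² = 9.
β̂_MAP = 207 / (90 + 9) = 207/99 ≈ 2.091.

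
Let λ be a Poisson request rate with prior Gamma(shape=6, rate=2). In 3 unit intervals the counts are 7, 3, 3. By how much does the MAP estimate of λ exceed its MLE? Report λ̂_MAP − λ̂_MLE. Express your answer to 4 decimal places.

Σxᵢ = 13. Posterior is Gamma(19, 5); MAP = (19−1)/5 = 18/5 ≈ 3.60000.
MLE = x̄ = 13/3 ≈ 4.33333.
Difference = 18/5 − 13/3 = -11/15 ≈ -0.7333.

MAP − MLE = -0.7333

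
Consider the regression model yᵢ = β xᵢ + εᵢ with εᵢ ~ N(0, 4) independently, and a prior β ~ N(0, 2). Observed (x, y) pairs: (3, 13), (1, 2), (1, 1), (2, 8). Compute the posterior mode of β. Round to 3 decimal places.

β̂_MAP = 3.412

log p(β | y) = −Σ(yᵢ − βxᵢ)²/(2·4) − β²/(2·2) + const.
Setting the derivative to zero: Σxᵢ(yᵢ − βxᵢ)/4 − β/2 = 0, so β = Σxᵢyᵢ / (Σxᵢ² + σ²/τ²).
Σxᵢyᵢ = 3·13 + 1·2 + 1·1 + 2·8 = 58; Σxᵢ² = 15; σ²/τ² = 2.
β̂_MAP = 58 / (15 + 2) = 58/17 ≈ 3.412.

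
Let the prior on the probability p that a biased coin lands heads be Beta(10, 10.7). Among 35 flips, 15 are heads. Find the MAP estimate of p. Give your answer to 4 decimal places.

Prior: Beta(10, 10.7).
Data: 15 successes in 35 trials. The binomial likelihood contributes p^15(1−p)^20, so the posterior is Beta(10+15, 10.7+20) = Beta(25, 30.7).
For Beta(a, b) with a, b > 1 the mode is (a−1)/(a+b−2) = 24/53.7 ≈ 0.4469.

p̂_MAP = 0.4469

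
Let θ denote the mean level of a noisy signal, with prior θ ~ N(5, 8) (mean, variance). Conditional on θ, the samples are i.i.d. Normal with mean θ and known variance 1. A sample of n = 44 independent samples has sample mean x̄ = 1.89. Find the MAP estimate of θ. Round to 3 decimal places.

n = 44, x̄ = 1.89.
For a Normal prior and Normal likelihood with known variance, the posterior is Normal; its mode equals its mean, the precision-weighted average.
Prior precision 1/σ₀² = 1/8 = 0.125; data precision n/σ² = 44/1 = 44.
θ̂ = (0.125·5 + 44·1.89) / (0.125 + 44) = 83.785/44.125 = 16757/8825 ≈ 1.899.

θ̂_MAP = 1.899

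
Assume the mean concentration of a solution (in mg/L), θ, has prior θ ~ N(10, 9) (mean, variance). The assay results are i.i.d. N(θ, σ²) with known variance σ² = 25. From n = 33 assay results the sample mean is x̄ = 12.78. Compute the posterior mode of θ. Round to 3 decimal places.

θ̂_MAP = 12.564

n = 33, x̄ = 12.78.
For a Normal prior and Normal likelihood with known variance, the posterior is Normal; its mode equals its mean, the precision-weighted average.
Prior precision 1/σ₀² = 1/9; data precision n/σ² = 33/25 = 1.32.
θ̂ = ((1/9)·10 + 1.32·12.78) / (1/9 + 1.32) = (202283/11250)/(322/225) = 202283/16100 ≈ 12.564.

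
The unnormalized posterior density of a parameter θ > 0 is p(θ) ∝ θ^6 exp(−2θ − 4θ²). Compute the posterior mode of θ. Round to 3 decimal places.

ℓ'(θ) = 6/θ − 2 − 8θ. Setting this to zero and multiplying by θ: 8θ² + 2θ − 6 = 0.
θ = (−2 + √(2² + 4·8·6)) / (2·8) = (−2 + √196) / 16 = (−2 + 14)/16 = 3/4.
ℓ''(θ) = −6/θ² − 8 < 0, confirming a maximum.

θ̂_MAP = 0.750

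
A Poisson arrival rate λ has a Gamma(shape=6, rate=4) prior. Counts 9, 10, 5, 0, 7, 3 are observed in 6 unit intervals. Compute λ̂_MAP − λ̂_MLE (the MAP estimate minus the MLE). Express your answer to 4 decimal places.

Σxᵢ = 34. Posterior is Gamma(40, 10); MAP = (40−1)/10 = 39/10 ≈ 3.90000.
MLE = x̄ = 34/6 ≈ 5.66667.
Difference = 39/10 − 34/6 = -53/30 ≈ -1.7667.

MAP − MLE = -1.7667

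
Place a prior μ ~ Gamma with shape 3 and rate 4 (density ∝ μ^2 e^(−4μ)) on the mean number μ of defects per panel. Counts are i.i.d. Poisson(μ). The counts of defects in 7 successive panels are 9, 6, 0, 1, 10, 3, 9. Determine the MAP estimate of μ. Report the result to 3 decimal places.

μ̂_MAP = 3.636

Σxᵢ = 9+6+0+1+10+3+9 = 38, with n = 7.
Posterior ∝ μ^2e^(−4μ) · μ^38e^(−7μ) = μ^40e^(−11μ), i.e. Gamma(shape=41, rate=11).
The mode of a Gamma(a, b) with a ≥ 1 (shape–rate) is (a−1)/b = 40/11 ≈ 3.636.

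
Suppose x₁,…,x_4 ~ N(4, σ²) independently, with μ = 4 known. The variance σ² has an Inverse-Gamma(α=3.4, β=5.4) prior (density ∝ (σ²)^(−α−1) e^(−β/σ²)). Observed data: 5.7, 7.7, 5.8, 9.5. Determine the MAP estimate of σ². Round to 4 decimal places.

Sum of squared deviations about the known mean: SS = (5.7−4)² + (7.7−4)² + (5.8−4)² + (9.5−4)² = 50.07.
The Normal likelihood contributes (σ²)^(−n/2) exp(−SS/(2σ²)), so the posterior is Inverse-Gamma(α + n/2, β + SS/2) = Inverse-Gamma(5.4, 30.435).
The mode of Inverse-Gamma(a, b) is b/(a+1) = 30.435/6.4 ≈ 4.7555.

σ̂²_MAP = 4.7555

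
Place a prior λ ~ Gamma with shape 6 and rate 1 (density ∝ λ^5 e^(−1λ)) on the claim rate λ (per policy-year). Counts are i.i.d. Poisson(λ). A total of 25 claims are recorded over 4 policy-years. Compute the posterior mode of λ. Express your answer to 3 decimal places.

λ̂_MAP = 6.000

Σxᵢ = 25, n = 4.
Posterior ∝ λ^5e^(−1λ) · λ^25e^(−4λ) = λ^30e^(−5λ), i.e. Gamma(shape=31, rate=5).
The mode of a Gamma(a, b) with a ≥ 1 (shape–rate) is (a−1)/b = 30/5 ≈ 6.000.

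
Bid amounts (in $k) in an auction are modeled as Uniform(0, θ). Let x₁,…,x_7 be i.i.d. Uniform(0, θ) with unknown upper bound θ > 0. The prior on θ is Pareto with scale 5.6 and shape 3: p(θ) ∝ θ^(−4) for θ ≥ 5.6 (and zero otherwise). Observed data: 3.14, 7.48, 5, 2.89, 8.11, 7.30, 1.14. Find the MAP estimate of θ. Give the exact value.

The Uniform(0, θ) likelihood is θ^(−n) for θ ≥ max(xᵢ), zero otherwise. Here max(xᵢ) = 8.11.
Posterior ∝ θ^(−4) · θ^(−7) = θ^(−11) on θ ≥ max(5.6, 8.11) = 8.11.
This density is strictly decreasing in θ, so the posterior mode lies at the lower boundary of the support.

θ̂_MAP = 8.11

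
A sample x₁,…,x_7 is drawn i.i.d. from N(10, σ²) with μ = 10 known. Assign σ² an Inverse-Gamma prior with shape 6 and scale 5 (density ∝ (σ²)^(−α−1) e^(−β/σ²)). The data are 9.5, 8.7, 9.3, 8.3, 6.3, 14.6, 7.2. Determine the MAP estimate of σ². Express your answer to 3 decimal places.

σ̂²_MAP = 2.762

Sum of squared deviations about the known mean: SS = (9.5−10)² + (8.7−10)² + (9.3−10)² + (8.3−10)² + (6.3−10)² + (14.6−10)² + (7.2−10)² = 48.01.
The Normal likelihood contributes (σ²)^(−n/2) exp(−SS/(2σ²)), so the posterior is Inverse-Gamma(α + n/2, β + SS/2) = Inverse-Gamma(9.5, 29.005).
The mode of Inverse-Gamma(a, b) is b/(a+1) = 29.005/10.5 ≈ 2.762.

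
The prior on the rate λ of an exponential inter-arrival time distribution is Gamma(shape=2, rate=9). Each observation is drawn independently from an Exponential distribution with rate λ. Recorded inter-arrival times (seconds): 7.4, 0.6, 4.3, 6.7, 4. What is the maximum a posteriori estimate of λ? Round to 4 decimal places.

λ̂_MAP = 0.1875

The Exponential(rate=λ) likelihood is ∝ λ^n e^(−λΣtᵢ). Here n = 5 and Σtᵢ = 7.4 + 0.6 + 4.3 + 6.7 + 4 = 23.
Posterior ∝ λe^(−9λ) · λ^5e^(−23λ) = λ^6e^(−32λ), i.e. Gamma(7, 32).
Mode = (a−1)/b = 6/32 ≈ 0.1875.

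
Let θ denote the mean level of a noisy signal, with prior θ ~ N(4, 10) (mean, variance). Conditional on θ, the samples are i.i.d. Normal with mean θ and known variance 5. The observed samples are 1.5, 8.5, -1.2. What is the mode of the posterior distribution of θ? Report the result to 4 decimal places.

n = 3; x̄ = (1.5 + 8.5 + (-1.2))/3 = 8.8/3 = 44/15 ≈ 2.9333.
For a Normal prior and Normal likelihood with known variance, the posterior is Normal; its mode equals its mean, the precision-weighted average.
Prior precision 1/σ₀² = 1/10 = 0.1; data precision n/σ² = 3/5 = 0.6.
θ̂ = (0.1·4 + 0.6·(44/15)) / (0.1 + 0.6) = 2.16/0.7 = 108/35 ≈ 3.0857.

θ̂_MAP = 3.0857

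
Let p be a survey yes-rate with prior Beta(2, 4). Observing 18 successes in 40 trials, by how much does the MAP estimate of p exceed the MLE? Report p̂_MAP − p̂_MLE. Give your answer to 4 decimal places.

MAP − MLE = -0.0182

Posterior is Beta(20, 26); MAP = (20−1)/(46−2) = 19/44 ≈ 0.43182.
MLE ignores the prior: p̂_MLE = k/n = 18/40 ≈ 0.45000.
Difference = 19/44 − 18/40 = -1/55 ≈ -0.0182.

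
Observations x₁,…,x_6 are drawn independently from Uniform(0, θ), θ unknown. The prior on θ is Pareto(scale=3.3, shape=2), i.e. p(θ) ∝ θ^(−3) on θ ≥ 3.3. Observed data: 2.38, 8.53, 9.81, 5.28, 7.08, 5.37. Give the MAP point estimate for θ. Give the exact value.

θ̂_MAP = 9.81

The Uniform(0, θ) likelihood is θ^(−n) for θ ≥ max(xᵢ), zero otherwise. Here max(xᵢ) = 9.81.
Posterior ∝ θ^(−3) · θ^(−6) = θ^(−9) on θ ≥ max(3.3, 9.81) = 9.81.
This density is strictly decreasing in θ, so the posterior mode lies at the lower boundary of the support.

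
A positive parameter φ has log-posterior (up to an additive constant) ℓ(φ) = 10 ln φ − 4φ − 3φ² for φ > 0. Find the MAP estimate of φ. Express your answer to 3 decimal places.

φ̂_MAP = 1.000

ℓ'(φ) = 10/φ − 4 − 6φ. Setting this to zero and multiplying by φ: 6φ² + 4φ − 10 = 0.
φ = (−4 + √(4² + 4·6·10)) / (2·6) = (−4 + √256) / 12 = (−4 + 16)/12 = 1.
ℓ''(φ) = −10/φ² − 6 < 0, confirming a maximum.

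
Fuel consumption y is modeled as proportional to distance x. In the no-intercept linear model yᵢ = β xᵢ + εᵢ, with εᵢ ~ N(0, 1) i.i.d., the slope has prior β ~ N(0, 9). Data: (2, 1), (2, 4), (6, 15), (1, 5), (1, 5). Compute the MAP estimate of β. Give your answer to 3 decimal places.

β̂_MAP = 2.386

log p(β | y) = −Σ(yᵢ − βxᵢ)²/(2·1) − β²/(2·9) + const.
Setting the derivative to zero: Σxᵢ(yᵢ − βxᵢ)/1 − β/9 = 0, so β = Σxᵢyᵢ / (Σxᵢ² + σ²/τ²).
Σxᵢyᵢ = 2·1 + 2·4 + 6·15 + 1·5 + 1·5 = 110; Σxᵢ² = 46; σ²/τ² = 1/9.
β̂_MAP = 110 / (46 + 1/9) = 110/(415/9) = 198/83 ≈ 2.386.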